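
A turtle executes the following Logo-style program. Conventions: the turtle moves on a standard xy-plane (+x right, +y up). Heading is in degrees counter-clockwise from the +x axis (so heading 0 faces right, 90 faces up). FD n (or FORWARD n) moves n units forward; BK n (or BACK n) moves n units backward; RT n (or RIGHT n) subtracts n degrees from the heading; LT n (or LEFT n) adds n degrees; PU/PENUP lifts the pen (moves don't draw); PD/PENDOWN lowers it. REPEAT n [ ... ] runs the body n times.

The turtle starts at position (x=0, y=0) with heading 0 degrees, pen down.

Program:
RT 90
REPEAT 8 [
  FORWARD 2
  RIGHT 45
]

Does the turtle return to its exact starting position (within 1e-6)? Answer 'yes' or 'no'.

Answer: yes

Derivation:
Executing turtle program step by step:
Start: pos=(0,0), heading=0, pen down
RT 90: heading 0 -> 270
REPEAT 8 [
  -- iteration 1/8 --
  FD 2: (0,0) -> (0,-2) [heading=270, draw]
  RT 45: heading 270 -> 225
  -- iteration 2/8 --
  FD 2: (0,-2) -> (-1.414,-3.414) [heading=225, draw]
  RT 45: heading 225 -> 180
  -- iteration 3/8 --
  FD 2: (-1.414,-3.414) -> (-3.414,-3.414) [heading=180, draw]
  RT 45: heading 180 -> 135
  -- iteration 4/8 --
  FD 2: (-3.414,-3.414) -> (-4.828,-2) [heading=135, draw]
  RT 45: heading 135 -> 90
  -- iteration 5/8 --
  FD 2: (-4.828,-2) -> (-4.828,0) [heading=90, draw]
  RT 45: heading 90 -> 45
  -- iteration 6/8 --
  FD 2: (-4.828,0) -> (-3.414,1.414) [heading=45, draw]
  RT 45: heading 45 -> 0
  -- iteration 7/8 --
  FD 2: (-3.414,1.414) -> (-1.414,1.414) [heading=0, draw]
  RT 45: heading 0 -> 315
  -- iteration 8/8 --
  FD 2: (-1.414,1.414) -> (0,0) [heading=315, draw]
  RT 45: heading 315 -> 270
]
Final: pos=(0,0), heading=270, 8 segment(s) drawn

Start position: (0, 0)
Final position: (0, 0)
Distance = 0; < 1e-6 -> CLOSED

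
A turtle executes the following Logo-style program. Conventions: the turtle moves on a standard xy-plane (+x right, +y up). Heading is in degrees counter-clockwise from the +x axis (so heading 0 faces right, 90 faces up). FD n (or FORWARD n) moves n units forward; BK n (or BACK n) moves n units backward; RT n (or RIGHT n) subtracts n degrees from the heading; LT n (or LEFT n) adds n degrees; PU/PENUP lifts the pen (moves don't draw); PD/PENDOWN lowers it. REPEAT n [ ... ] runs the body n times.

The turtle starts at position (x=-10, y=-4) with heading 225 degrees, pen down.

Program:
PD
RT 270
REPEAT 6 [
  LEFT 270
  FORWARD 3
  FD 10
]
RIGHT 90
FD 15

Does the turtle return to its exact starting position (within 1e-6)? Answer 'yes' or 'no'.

Executing turtle program step by step:
Start: pos=(-10,-4), heading=225, pen down
PD: pen down
RT 270: heading 225 -> 315
REPEAT 6 [
  -- iteration 1/6 --
  LT 270: heading 315 -> 225
  FD 3: (-10,-4) -> (-12.121,-6.121) [heading=225, draw]
  FD 10: (-12.121,-6.121) -> (-19.192,-13.192) [heading=225, draw]
  -- iteration 2/6 --
  LT 270: heading 225 -> 135
  FD 3: (-19.192,-13.192) -> (-21.314,-11.071) [heading=135, draw]
  FD 10: (-21.314,-11.071) -> (-28.385,-4) [heading=135, draw]
  -- iteration 3/6 --
  LT 270: heading 135 -> 45
  FD 3: (-28.385,-4) -> (-26.263,-1.879) [heading=45, draw]
  FD 10: (-26.263,-1.879) -> (-19.192,5.192) [heading=45, draw]
  -- iteration 4/6 --
  LT 270: heading 45 -> 315
  FD 3: (-19.192,5.192) -> (-17.071,3.071) [heading=315, draw]
  FD 10: (-17.071,3.071) -> (-10,-4) [heading=315, draw]
  -- iteration 5/6 --
  LT 270: heading 315 -> 225
  FD 3: (-10,-4) -> (-12.121,-6.121) [heading=225, draw]
  FD 10: (-12.121,-6.121) -> (-19.192,-13.192) [heading=225, draw]
  -- iteration 6/6 --
  LT 270: heading 225 -> 135
  FD 3: (-19.192,-13.192) -> (-21.314,-11.071) [heading=135, draw]
  FD 10: (-21.314,-11.071) -> (-28.385,-4) [heading=135, draw]
]
RT 90: heading 135 -> 45
FD 15: (-28.385,-4) -> (-17.778,6.607) [heading=45, draw]
Final: pos=(-17.778,6.607), heading=45, 13 segment(s) drawn

Start position: (-10, -4)
Final position: (-17.778, 6.607)
Distance = 13.153; >= 1e-6 -> NOT closed

Answer: no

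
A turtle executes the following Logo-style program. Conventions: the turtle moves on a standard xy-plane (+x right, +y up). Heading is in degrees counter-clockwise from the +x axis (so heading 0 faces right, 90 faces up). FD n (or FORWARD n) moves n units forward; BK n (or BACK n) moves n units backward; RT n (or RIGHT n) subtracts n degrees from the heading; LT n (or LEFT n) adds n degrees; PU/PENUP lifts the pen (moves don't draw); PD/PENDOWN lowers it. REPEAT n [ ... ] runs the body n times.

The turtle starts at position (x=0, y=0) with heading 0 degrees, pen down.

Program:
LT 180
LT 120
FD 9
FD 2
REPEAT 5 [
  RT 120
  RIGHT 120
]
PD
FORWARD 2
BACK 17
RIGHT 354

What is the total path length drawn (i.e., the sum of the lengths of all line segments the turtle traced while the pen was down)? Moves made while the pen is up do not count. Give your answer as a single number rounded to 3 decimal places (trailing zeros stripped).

Answer: 30

Derivation:
Executing turtle program step by step:
Start: pos=(0,0), heading=0, pen down
LT 180: heading 0 -> 180
LT 120: heading 180 -> 300
FD 9: (0,0) -> (4.5,-7.794) [heading=300, draw]
FD 2: (4.5,-7.794) -> (5.5,-9.526) [heading=300, draw]
REPEAT 5 [
  -- iteration 1/5 --
  RT 120: heading 300 -> 180
  RT 120: heading 180 -> 60
  -- iteration 2/5 --
  RT 120: heading 60 -> 300
  RT 120: heading 300 -> 180
  -- iteration 3/5 --
  RT 120: heading 180 -> 60
  RT 120: heading 60 -> 300
  -- iteration 4/5 --
  RT 120: heading 300 -> 180
  RT 120: heading 180 -> 60
  -- iteration 5/5 --
  RT 120: heading 60 -> 300
  RT 120: heading 300 -> 180
]
PD: pen down
FD 2: (5.5,-9.526) -> (3.5,-9.526) [heading=180, draw]
BK 17: (3.5,-9.526) -> (20.5,-9.526) [heading=180, draw]
RT 354: heading 180 -> 186
Final: pos=(20.5,-9.526), heading=186, 4 segment(s) drawn

Segment lengths:
  seg 1: (0,0) -> (4.5,-7.794), length = 9
  seg 2: (4.5,-7.794) -> (5.5,-9.526), length = 2
  seg 3: (5.5,-9.526) -> (3.5,-9.526), length = 2
  seg 4: (3.5,-9.526) -> (20.5,-9.526), length = 17
Total = 30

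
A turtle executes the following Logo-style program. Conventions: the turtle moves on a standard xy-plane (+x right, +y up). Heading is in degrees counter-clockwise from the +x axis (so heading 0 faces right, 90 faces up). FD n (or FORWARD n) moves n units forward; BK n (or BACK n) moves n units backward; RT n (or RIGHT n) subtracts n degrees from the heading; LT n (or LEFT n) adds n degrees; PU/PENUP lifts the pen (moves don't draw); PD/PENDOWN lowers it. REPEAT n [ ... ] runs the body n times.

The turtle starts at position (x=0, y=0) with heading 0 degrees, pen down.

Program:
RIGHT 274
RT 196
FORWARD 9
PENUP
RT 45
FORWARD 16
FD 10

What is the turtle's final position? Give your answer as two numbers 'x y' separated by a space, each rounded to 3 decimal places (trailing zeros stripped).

Executing turtle program step by step:
Start: pos=(0,0), heading=0, pen down
RT 274: heading 0 -> 86
RT 196: heading 86 -> 250
FD 9: (0,0) -> (-3.078,-8.457) [heading=250, draw]
PU: pen up
RT 45: heading 250 -> 205
FD 16: (-3.078,-8.457) -> (-17.579,-15.219) [heading=205, move]
FD 10: (-17.579,-15.219) -> (-26.642,-19.445) [heading=205, move]
Final: pos=(-26.642,-19.445), heading=205, 1 segment(s) drawn

Answer: -26.642 -19.445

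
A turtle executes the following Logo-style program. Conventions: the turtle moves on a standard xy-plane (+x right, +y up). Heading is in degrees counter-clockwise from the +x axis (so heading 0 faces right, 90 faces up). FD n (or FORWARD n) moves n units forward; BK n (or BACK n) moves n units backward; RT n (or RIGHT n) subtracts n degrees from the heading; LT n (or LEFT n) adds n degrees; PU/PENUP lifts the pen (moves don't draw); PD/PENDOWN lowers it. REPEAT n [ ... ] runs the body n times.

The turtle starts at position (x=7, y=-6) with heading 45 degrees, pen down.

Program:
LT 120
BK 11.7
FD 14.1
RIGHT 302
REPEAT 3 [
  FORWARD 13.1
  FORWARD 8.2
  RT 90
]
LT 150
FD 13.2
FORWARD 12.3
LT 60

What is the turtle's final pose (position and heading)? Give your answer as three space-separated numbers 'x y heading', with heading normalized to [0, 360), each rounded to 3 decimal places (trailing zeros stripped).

Answer: -15.581 35.045 163

Derivation:
Executing turtle program step by step:
Start: pos=(7,-6), heading=45, pen down
LT 120: heading 45 -> 165
BK 11.7: (7,-6) -> (18.301,-9.028) [heading=165, draw]
FD 14.1: (18.301,-9.028) -> (4.682,-5.379) [heading=165, draw]
RT 302: heading 165 -> 223
REPEAT 3 [
  -- iteration 1/3 --
  FD 13.1: (4.682,-5.379) -> (-4.899,-14.313) [heading=223, draw]
  FD 8.2: (-4.899,-14.313) -> (-10.896,-19.905) [heading=223, draw]
  RT 90: heading 223 -> 133
  -- iteration 2/3 --
  FD 13.1: (-10.896,-19.905) -> (-19.83,-10.325) [heading=133, draw]
  FD 8.2: (-19.83,-10.325) -> (-25.423,-4.328) [heading=133, draw]
  RT 90: heading 133 -> 43
  -- iteration 3/3 --
  FD 13.1: (-25.423,-4.328) -> (-15.842,4.607) [heading=43, draw]
  FD 8.2: (-15.842,4.607) -> (-9.845,10.199) [heading=43, draw]
  RT 90: heading 43 -> 313
]
LT 150: heading 313 -> 103
FD 13.2: (-9.845,10.199) -> (-12.814,23.061) [heading=103, draw]
FD 12.3: (-12.814,23.061) -> (-15.581,35.045) [heading=103, draw]
LT 60: heading 103 -> 163
Final: pos=(-15.581,35.045), heading=163, 10 segment(s) drawn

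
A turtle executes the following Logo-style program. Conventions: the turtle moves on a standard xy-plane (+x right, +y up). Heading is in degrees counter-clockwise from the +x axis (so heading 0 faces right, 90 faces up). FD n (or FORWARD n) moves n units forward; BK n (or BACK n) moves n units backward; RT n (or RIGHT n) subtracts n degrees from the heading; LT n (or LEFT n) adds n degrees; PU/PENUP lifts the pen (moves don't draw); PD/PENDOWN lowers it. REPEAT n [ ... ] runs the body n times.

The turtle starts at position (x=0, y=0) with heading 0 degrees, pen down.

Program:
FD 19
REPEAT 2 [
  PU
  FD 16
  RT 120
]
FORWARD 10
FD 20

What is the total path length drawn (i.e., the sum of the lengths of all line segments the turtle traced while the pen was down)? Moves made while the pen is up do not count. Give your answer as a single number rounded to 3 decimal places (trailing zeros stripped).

Executing turtle program step by step:
Start: pos=(0,0), heading=0, pen down
FD 19: (0,0) -> (19,0) [heading=0, draw]
REPEAT 2 [
  -- iteration 1/2 --
  PU: pen up
  FD 16: (19,0) -> (35,0) [heading=0, move]
  RT 120: heading 0 -> 240
  -- iteration 2/2 --
  PU: pen up
  FD 16: (35,0) -> (27,-13.856) [heading=240, move]
  RT 120: heading 240 -> 120
]
FD 10: (27,-13.856) -> (22,-5.196) [heading=120, move]
FD 20: (22,-5.196) -> (12,12.124) [heading=120, move]
Final: pos=(12,12.124), heading=120, 1 segment(s) drawn

Segment lengths:
  seg 1: (0,0) -> (19,0), length = 19
Total = 19

Answer: 19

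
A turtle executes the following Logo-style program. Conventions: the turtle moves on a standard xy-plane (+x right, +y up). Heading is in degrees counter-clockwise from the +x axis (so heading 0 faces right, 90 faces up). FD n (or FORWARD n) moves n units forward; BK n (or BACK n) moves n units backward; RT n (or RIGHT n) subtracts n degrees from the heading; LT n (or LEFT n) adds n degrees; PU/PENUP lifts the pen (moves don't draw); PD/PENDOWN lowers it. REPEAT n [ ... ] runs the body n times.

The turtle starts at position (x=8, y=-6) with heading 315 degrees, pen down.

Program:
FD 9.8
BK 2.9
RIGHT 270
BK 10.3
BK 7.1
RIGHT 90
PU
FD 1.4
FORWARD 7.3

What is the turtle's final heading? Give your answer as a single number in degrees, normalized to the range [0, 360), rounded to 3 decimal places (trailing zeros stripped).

Executing turtle program step by step:
Start: pos=(8,-6), heading=315, pen down
FD 9.8: (8,-6) -> (14.93,-12.93) [heading=315, draw]
BK 2.9: (14.93,-12.93) -> (12.879,-10.879) [heading=315, draw]
RT 270: heading 315 -> 45
BK 10.3: (12.879,-10.879) -> (5.596,-18.162) [heading=45, draw]
BK 7.1: (5.596,-18.162) -> (0.575,-23.183) [heading=45, draw]
RT 90: heading 45 -> 315
PU: pen up
FD 1.4: (0.575,-23.183) -> (1.565,-24.173) [heading=315, move]
FD 7.3: (1.565,-24.173) -> (6.727,-29.335) [heading=315, move]
Final: pos=(6.727,-29.335), heading=315, 4 segment(s) drawn

Answer: 315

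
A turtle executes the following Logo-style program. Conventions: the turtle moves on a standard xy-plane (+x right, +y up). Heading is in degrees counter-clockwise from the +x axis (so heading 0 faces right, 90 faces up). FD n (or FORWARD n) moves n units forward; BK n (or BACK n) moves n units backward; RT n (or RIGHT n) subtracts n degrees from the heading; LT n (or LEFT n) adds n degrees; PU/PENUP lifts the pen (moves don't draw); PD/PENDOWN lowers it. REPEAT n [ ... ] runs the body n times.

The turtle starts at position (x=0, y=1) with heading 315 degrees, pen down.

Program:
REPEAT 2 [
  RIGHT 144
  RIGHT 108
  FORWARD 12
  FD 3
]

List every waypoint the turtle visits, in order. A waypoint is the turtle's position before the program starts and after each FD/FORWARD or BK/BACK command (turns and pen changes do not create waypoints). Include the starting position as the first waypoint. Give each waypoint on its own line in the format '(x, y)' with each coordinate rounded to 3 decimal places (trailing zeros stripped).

Answer: (0, 1)
(5.448, 11.692)
(6.81, 14.365)
(-5.042, 16.242)
(-8.005, 16.712)

Derivation:
Executing turtle program step by step:
Start: pos=(0,1), heading=315, pen down
REPEAT 2 [
  -- iteration 1/2 --
  RT 144: heading 315 -> 171
  RT 108: heading 171 -> 63
  FD 12: (0,1) -> (5.448,11.692) [heading=63, draw]
  FD 3: (5.448,11.692) -> (6.81,14.365) [heading=63, draw]
  -- iteration 2/2 --
  RT 144: heading 63 -> 279
  RT 108: heading 279 -> 171
  FD 12: (6.81,14.365) -> (-5.042,16.242) [heading=171, draw]
  FD 3: (-5.042,16.242) -> (-8.005,16.712) [heading=171, draw]
]
Final: pos=(-8.005,16.712), heading=171, 4 segment(s) drawn
Waypoints (5 total):
(0, 1)
(5.448, 11.692)
(6.81, 14.365)
(-5.042, 16.242)
(-8.005, 16.712)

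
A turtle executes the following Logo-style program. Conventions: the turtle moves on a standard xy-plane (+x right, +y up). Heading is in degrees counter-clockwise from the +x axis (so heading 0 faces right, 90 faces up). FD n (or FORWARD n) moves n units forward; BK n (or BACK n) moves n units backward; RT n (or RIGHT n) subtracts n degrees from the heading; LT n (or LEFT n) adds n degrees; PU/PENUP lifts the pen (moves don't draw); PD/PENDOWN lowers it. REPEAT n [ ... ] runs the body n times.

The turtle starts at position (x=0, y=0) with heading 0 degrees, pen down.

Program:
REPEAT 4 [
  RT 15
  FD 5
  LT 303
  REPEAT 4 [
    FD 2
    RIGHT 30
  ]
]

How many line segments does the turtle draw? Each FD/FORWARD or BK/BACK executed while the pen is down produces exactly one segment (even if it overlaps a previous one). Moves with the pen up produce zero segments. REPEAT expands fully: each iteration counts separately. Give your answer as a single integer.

Executing turtle program step by step:
Start: pos=(0,0), heading=0, pen down
REPEAT 4 [
  -- iteration 1/4 --
  RT 15: heading 0 -> 345
  FD 5: (0,0) -> (4.83,-1.294) [heading=345, draw]
  LT 303: heading 345 -> 288
  REPEAT 4 [
    -- iteration 1/4 --
    FD 2: (4.83,-1.294) -> (5.448,-3.196) [heading=288, draw]
    RT 30: heading 288 -> 258
    -- iteration 2/4 --
    FD 2: (5.448,-3.196) -> (5.032,-5.153) [heading=258, draw]
    RT 30: heading 258 -> 228
    -- iteration 3/4 --
    FD 2: (5.032,-5.153) -> (3.694,-6.639) [heading=228, draw]
    RT 30: heading 228 -> 198
    -- iteration 4/4 --
    FD 2: (3.694,-6.639) -> (1.791,-7.257) [heading=198, draw]
    RT 30: heading 198 -> 168
  ]
  -- iteration 2/4 --
  RT 15: heading 168 -> 153
  FD 5: (1.791,-7.257) -> (-2.664,-4.987) [heading=153, draw]
  LT 303: heading 153 -> 96
  REPEAT 4 [
    -- iteration 1/4 --
    FD 2: (-2.664,-4.987) -> (-2.873,-2.998) [heading=96, draw]
    RT 30: heading 96 -> 66
    -- iteration 2/4 --
    FD 2: (-2.873,-2.998) -> (-2.059,-1.171) [heading=66, draw]
    RT 30: heading 66 -> 36
    -- iteration 3/4 --
    FD 2: (-2.059,-1.171) -> (-0.441,0.005) [heading=36, draw]
    RT 30: heading 36 -> 6
    -- iteration 4/4 --
    FD 2: (-0.441,0.005) -> (1.548,0.214) [heading=6, draw]
    RT 30: heading 6 -> 336
  ]
  -- iteration 3/4 --
  RT 15: heading 336 -> 321
  FD 5: (1.548,0.214) -> (5.434,-2.933) [heading=321, draw]
  LT 303: heading 321 -> 264
  REPEAT 4 [
    -- iteration 1/4 --
    FD 2: (5.434,-2.933) -> (5.225,-4.922) [heading=264, draw]
    RT 30: heading 264 -> 234
    -- iteration 2/4 --
    FD 2: (5.225,-4.922) -> (4.049,-6.54) [heading=234, draw]
    RT 30: heading 234 -> 204
    -- iteration 3/4 --
    FD 2: (4.049,-6.54) -> (2.222,-7.353) [heading=204, draw]
    RT 30: heading 204 -> 174
    -- iteration 4/4 --
    FD 2: (2.222,-7.353) -> (0.233,-7.144) [heading=174, draw]
    RT 30: heading 174 -> 144
  ]
  -- iteration 4/4 --
  RT 15: heading 144 -> 129
  FD 5: (0.233,-7.144) -> (-2.914,-3.258) [heading=129, draw]
  LT 303: heading 129 -> 72
  REPEAT 4 [
    -- iteration 1/4 --
    FD 2: (-2.914,-3.258) -> (-2.296,-1.356) [heading=72, draw]
    RT 30: heading 72 -> 42
    -- iteration 2/4 --
    FD 2: (-2.296,-1.356) -> (-0.809,-0.018) [heading=42, draw]
    RT 30: heading 42 -> 12
    -- iteration 3/4 --
    FD 2: (-0.809,-0.018) -> (1.147,0.398) [heading=12, draw]
    RT 30: heading 12 -> 342
    -- iteration 4/4 --
    FD 2: (1.147,0.398) -> (3.049,-0.22) [heading=342, draw]
    RT 30: heading 342 -> 312
  ]
]
Final: pos=(3.049,-0.22), heading=312, 20 segment(s) drawn
Segments drawn: 20

Answer: 20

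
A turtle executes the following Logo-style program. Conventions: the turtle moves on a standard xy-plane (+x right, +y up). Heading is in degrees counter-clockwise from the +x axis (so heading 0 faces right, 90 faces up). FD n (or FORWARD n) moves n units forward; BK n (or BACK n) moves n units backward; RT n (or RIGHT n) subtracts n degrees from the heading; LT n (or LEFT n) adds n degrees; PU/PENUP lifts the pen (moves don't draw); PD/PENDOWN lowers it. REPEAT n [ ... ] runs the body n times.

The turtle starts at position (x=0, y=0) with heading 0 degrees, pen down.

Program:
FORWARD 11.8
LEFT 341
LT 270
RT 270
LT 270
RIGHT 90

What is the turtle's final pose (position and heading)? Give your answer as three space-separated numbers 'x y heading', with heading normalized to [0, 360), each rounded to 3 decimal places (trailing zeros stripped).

Answer: 11.8 0 161

Derivation:
Executing turtle program step by step:
Start: pos=(0,0), heading=0, pen down
FD 11.8: (0,0) -> (11.8,0) [heading=0, draw]
LT 341: heading 0 -> 341
LT 270: heading 341 -> 251
RT 270: heading 251 -> 341
LT 270: heading 341 -> 251
RT 90: heading 251 -> 161
Final: pos=(11.8,0), heading=161, 1 segment(s) drawn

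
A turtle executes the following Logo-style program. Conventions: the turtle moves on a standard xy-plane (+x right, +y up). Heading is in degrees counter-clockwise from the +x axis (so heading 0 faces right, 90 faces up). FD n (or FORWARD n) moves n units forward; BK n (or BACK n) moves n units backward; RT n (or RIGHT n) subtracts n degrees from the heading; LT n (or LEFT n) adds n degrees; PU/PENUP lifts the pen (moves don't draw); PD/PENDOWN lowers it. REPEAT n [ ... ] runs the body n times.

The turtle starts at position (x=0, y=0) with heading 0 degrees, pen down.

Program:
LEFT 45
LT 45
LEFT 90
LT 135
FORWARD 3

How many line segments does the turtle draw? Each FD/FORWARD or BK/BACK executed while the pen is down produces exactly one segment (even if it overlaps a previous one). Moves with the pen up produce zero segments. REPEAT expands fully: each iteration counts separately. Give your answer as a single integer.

Executing turtle program step by step:
Start: pos=(0,0), heading=0, pen down
LT 45: heading 0 -> 45
LT 45: heading 45 -> 90
LT 90: heading 90 -> 180
LT 135: heading 180 -> 315
FD 3: (0,0) -> (2.121,-2.121) [heading=315, draw]
Final: pos=(2.121,-2.121), heading=315, 1 segment(s) drawn
Segments drawn: 1

Answer: 1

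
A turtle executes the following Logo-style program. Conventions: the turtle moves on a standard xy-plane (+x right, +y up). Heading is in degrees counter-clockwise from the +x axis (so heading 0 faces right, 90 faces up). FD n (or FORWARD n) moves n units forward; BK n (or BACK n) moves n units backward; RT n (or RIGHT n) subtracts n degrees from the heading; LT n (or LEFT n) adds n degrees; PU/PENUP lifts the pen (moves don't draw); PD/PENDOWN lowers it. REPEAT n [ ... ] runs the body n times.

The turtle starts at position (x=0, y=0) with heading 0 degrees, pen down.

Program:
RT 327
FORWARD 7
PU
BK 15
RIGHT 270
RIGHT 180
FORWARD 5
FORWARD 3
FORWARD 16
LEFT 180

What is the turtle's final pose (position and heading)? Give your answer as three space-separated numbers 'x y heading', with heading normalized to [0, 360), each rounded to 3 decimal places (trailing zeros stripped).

Executing turtle program step by step:
Start: pos=(0,0), heading=0, pen down
RT 327: heading 0 -> 33
FD 7: (0,0) -> (5.871,3.812) [heading=33, draw]
PU: pen up
BK 15: (5.871,3.812) -> (-6.709,-4.357) [heading=33, move]
RT 270: heading 33 -> 123
RT 180: heading 123 -> 303
FD 5: (-6.709,-4.357) -> (-3.986,-8.55) [heading=303, move]
FD 3: (-3.986,-8.55) -> (-2.352,-11.066) [heading=303, move]
FD 16: (-2.352,-11.066) -> (6.362,-24.485) [heading=303, move]
LT 180: heading 303 -> 123
Final: pos=(6.362,-24.485), heading=123, 1 segment(s) drawn

Answer: 6.362 -24.485 123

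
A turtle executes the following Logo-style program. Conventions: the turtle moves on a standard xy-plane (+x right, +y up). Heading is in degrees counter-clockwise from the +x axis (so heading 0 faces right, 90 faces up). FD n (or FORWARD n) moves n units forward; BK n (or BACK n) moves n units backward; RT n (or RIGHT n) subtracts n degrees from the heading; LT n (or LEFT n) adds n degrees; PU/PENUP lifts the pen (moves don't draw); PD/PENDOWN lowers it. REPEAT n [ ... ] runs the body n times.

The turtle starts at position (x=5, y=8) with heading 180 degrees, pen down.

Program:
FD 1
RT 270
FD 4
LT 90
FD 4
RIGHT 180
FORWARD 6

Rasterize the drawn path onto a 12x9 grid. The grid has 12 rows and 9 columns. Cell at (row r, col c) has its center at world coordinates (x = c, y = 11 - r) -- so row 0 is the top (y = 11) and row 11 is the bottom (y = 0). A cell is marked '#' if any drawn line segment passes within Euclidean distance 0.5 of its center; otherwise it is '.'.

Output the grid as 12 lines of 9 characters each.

Segment 0: (5,8) -> (4,8)
Segment 1: (4,8) -> (4,4)
Segment 2: (4,4) -> (8,4)
Segment 3: (8,4) -> (2,4)

Answer: .........
.........
.........
....##...
....#....
....#....
....#....
..#######
.........
.........
.........
.........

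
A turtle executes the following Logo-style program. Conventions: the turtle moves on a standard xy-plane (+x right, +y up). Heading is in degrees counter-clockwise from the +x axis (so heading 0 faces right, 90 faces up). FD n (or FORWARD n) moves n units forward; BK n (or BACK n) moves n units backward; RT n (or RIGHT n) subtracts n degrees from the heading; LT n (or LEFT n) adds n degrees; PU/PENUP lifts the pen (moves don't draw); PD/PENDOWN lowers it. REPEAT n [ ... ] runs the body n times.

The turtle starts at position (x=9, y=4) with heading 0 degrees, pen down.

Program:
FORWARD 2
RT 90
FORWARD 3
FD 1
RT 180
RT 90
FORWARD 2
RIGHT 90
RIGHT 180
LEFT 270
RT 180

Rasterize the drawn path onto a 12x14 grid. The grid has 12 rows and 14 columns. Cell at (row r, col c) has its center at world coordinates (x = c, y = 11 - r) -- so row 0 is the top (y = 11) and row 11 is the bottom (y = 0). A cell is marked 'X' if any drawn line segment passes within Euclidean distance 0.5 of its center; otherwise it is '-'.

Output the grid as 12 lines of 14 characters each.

Segment 0: (9,4) -> (11,4)
Segment 1: (11,4) -> (11,1)
Segment 2: (11,1) -> (11,0)
Segment 3: (11,0) -> (13,0)

Answer: --------------
--------------
--------------
--------------
--------------
--------------
--------------
---------XXX--
-----------X--
-----------X--
-----------X--
-----------XXX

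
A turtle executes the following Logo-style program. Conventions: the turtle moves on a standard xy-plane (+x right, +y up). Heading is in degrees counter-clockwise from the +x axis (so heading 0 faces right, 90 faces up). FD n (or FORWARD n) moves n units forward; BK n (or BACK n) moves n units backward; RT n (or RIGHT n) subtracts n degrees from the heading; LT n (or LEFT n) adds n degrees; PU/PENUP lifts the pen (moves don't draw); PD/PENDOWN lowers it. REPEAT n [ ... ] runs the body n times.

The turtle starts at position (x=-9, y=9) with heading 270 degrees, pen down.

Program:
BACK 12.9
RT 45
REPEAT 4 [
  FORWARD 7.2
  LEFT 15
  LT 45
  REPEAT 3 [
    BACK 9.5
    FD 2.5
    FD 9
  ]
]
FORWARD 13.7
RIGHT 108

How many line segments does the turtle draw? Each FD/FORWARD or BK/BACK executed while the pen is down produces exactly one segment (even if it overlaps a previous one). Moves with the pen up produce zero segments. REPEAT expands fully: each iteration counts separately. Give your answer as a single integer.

Executing turtle program step by step:
Start: pos=(-9,9), heading=270, pen down
BK 12.9: (-9,9) -> (-9,21.9) [heading=270, draw]
RT 45: heading 270 -> 225
REPEAT 4 [
  -- iteration 1/4 --
  FD 7.2: (-9,21.9) -> (-14.091,16.809) [heading=225, draw]
  LT 15: heading 225 -> 240
  LT 45: heading 240 -> 285
  REPEAT 3 [
    -- iteration 1/3 --
    BK 9.5: (-14.091,16.809) -> (-16.55,25.985) [heading=285, draw]
    FD 2.5: (-16.55,25.985) -> (-15.903,23.57) [heading=285, draw]
    FD 9: (-15.903,23.57) -> (-13.574,14.877) [heading=285, draw]
    -- iteration 2/3 --
    BK 9.5: (-13.574,14.877) -> (-16.032,24.053) [heading=285, draw]
    FD 2.5: (-16.032,24.053) -> (-15.385,21.638) [heading=285, draw]
    FD 9: (-15.385,21.638) -> (-13.056,12.945) [heading=285, draw]
    -- iteration 3/3 --
    BK 9.5: (-13.056,12.945) -> (-15.515,22.121) [heading=285, draw]
    FD 2.5: (-15.515,22.121) -> (-14.868,19.707) [heading=285, draw]
    FD 9: (-14.868,19.707) -> (-12.538,11.013) [heading=285, draw]
  ]
  -- iteration 2/4 --
  FD 7.2: (-12.538,11.013) -> (-10.675,4.059) [heading=285, draw]
  LT 15: heading 285 -> 300
  LT 45: heading 300 -> 345
  REPEAT 3 [
    -- iteration 1/3 --
    BK 9.5: (-10.675,4.059) -> (-19.851,6.517) [heading=345, draw]
    FD 2.5: (-19.851,6.517) -> (-17.436,5.87) [heading=345, draw]
    FD 9: (-17.436,5.87) -> (-8.743,3.541) [heading=345, draw]
    -- iteration 2/3 --
    BK 9.5: (-8.743,3.541) -> (-17.919,6) [heading=345, draw]
    FD 2.5: (-17.919,6) -> (-15.504,5.353) [heading=345, draw]
    FD 9: (-15.504,5.353) -> (-6.811,3.023) [heading=345, draw]
    -- iteration 3/3 --
    BK 9.5: (-6.811,3.023) -> (-15.987,5.482) [heading=345, draw]
    FD 2.5: (-15.987,5.482) -> (-13.573,4.835) [heading=345, draw]
    FD 9: (-13.573,4.835) -> (-4.879,2.506) [heading=345, draw]
  ]
  -- iteration 3/4 --
  FD 7.2: (-4.879,2.506) -> (2.075,0.642) [heading=345, draw]
  LT 15: heading 345 -> 0
  LT 45: heading 0 -> 45
  REPEAT 3 [
    -- iteration 1/3 --
    BK 9.5: (2.075,0.642) -> (-4.642,-6.075) [heading=45, draw]
    FD 2.5: (-4.642,-6.075) -> (-2.874,-4.308) [heading=45, draw]
    FD 9: (-2.874,-4.308) -> (3.49,2.056) [heading=45, draw]
    -- iteration 2/3 --
    BK 9.5: (3.49,2.056) -> (-3.228,-4.661) [heading=45, draw]
    FD 2.5: (-3.228,-4.661) -> (-1.46,-2.893) [heading=45, draw]
    FD 9: (-1.46,-2.893) -> (4.904,3.471) [heading=45, draw]
    -- iteration 3/3 --
    BK 9.5: (4.904,3.471) -> (-1.814,-3.247) [heading=45, draw]
    FD 2.5: (-1.814,-3.247) -> (-0.046,-1.479) [heading=45, draw]
    FD 9: (-0.046,-1.479) -> (6.318,4.885) [heading=45, draw]
  ]
  -- iteration 4/4 --
  FD 7.2: (6.318,4.885) -> (11.409,9.976) [heading=45, draw]
  LT 15: heading 45 -> 60
  LT 45: heading 60 -> 105
  REPEAT 3 [
    -- iteration 1/3 --
    BK 9.5: (11.409,9.976) -> (13.868,0.8) [heading=105, draw]
    FD 2.5: (13.868,0.8) -> (13.221,3.215) [heading=105, draw]
    FD 9: (13.221,3.215) -> (10.892,11.908) [heading=105, draw]
    -- iteration 2/3 --
    BK 9.5: (10.892,11.908) -> (13.35,2.732) [heading=105, draw]
    FD 2.5: (13.35,2.732) -> (12.703,5.146) [heading=105, draw]
    FD 9: (12.703,5.146) -> (10.374,13.84) [heading=105, draw]
    -- iteration 3/3 --
    BK 9.5: (10.374,13.84) -> (12.833,4.663) [heading=105, draw]
    FD 2.5: (12.833,4.663) -> (12.186,7.078) [heading=105, draw]
    FD 9: (12.186,7.078) -> (9.856,15.772) [heading=105, draw]
  ]
]
FD 13.7: (9.856,15.772) -> (6.311,29.005) [heading=105, draw]
RT 108: heading 105 -> 357
Final: pos=(6.311,29.005), heading=357, 42 segment(s) drawn
Segments drawn: 42

Answer: 42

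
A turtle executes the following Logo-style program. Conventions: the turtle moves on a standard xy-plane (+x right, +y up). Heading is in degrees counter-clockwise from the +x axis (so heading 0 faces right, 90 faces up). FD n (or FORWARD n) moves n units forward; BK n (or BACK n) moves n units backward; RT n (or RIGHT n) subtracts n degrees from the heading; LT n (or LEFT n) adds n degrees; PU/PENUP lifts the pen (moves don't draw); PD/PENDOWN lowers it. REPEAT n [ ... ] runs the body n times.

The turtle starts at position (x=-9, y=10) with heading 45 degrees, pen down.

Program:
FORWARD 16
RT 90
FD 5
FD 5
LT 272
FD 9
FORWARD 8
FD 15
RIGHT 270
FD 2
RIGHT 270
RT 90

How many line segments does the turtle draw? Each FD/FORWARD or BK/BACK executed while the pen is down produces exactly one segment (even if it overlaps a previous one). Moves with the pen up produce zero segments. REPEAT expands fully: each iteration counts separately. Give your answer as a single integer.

Executing turtle program step by step:
Start: pos=(-9,10), heading=45, pen down
FD 16: (-9,10) -> (2.314,21.314) [heading=45, draw]
RT 90: heading 45 -> 315
FD 5: (2.314,21.314) -> (5.849,17.778) [heading=315, draw]
FD 5: (5.849,17.778) -> (9.385,14.243) [heading=315, draw]
LT 272: heading 315 -> 227
FD 9: (9.385,14.243) -> (3.247,7.66) [heading=227, draw]
FD 8: (3.247,7.66) -> (-2.209,1.81) [heading=227, draw]
FD 15: (-2.209,1.81) -> (-12.439,-9.161) [heading=227, draw]
RT 270: heading 227 -> 317
FD 2: (-12.439,-9.161) -> (-10.976,-10.525) [heading=317, draw]
RT 270: heading 317 -> 47
RT 90: heading 47 -> 317
Final: pos=(-10.976,-10.525), heading=317, 7 segment(s) drawn
Segments drawn: 7

Answer: 7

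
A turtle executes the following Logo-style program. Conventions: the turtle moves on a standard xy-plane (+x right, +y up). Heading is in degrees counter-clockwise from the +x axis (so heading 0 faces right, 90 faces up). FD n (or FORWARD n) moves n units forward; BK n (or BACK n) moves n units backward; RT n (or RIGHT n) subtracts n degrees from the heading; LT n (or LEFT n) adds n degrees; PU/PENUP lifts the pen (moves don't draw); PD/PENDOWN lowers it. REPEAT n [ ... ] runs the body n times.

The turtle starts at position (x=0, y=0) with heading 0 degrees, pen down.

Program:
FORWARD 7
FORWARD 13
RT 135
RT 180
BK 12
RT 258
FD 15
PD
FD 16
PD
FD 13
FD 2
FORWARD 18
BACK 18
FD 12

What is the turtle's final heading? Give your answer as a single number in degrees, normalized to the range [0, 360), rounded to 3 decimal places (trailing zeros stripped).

Answer: 147

Derivation:
Executing turtle program step by step:
Start: pos=(0,0), heading=0, pen down
FD 7: (0,0) -> (7,0) [heading=0, draw]
FD 13: (7,0) -> (20,0) [heading=0, draw]
RT 135: heading 0 -> 225
RT 180: heading 225 -> 45
BK 12: (20,0) -> (11.515,-8.485) [heading=45, draw]
RT 258: heading 45 -> 147
FD 15: (11.515,-8.485) -> (-1.065,-0.316) [heading=147, draw]
PD: pen down
FD 16: (-1.065,-0.316) -> (-14.484,8.399) [heading=147, draw]
PD: pen down
FD 13: (-14.484,8.399) -> (-25.387,15.479) [heading=147, draw]
FD 2: (-25.387,15.479) -> (-27.064,16.568) [heading=147, draw]
FD 18: (-27.064,16.568) -> (-42.16,26.372) [heading=147, draw]
BK 18: (-42.16,26.372) -> (-27.064,16.568) [heading=147, draw]
FD 12: (-27.064,16.568) -> (-37.128,23.104) [heading=147, draw]
Final: pos=(-37.128,23.104), heading=147, 10 segment(s) drawn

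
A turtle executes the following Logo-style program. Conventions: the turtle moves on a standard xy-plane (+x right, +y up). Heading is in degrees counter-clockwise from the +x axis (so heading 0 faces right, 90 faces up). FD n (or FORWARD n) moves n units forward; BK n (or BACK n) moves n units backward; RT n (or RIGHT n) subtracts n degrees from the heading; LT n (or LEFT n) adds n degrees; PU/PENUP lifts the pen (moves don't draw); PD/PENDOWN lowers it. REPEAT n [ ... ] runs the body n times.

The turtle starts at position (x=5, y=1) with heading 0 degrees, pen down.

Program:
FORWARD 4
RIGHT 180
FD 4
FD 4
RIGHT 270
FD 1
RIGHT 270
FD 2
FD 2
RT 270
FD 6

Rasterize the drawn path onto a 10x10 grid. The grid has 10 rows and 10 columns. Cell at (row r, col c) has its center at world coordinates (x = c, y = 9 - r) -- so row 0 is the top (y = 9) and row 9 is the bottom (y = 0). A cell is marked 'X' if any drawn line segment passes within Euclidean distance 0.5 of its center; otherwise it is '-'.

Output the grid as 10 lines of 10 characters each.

Answer: ----------
----------
----------
-----X----
-----X----
-----X----
-----X----
-----X----
-XXXXXXXXX
-XXXXX----

Derivation:
Segment 0: (5,1) -> (9,1)
Segment 1: (9,1) -> (5,1)
Segment 2: (5,1) -> (1,1)
Segment 3: (1,1) -> (1,-0)
Segment 4: (1,-0) -> (3,0)
Segment 5: (3,0) -> (5,0)
Segment 6: (5,0) -> (5,6)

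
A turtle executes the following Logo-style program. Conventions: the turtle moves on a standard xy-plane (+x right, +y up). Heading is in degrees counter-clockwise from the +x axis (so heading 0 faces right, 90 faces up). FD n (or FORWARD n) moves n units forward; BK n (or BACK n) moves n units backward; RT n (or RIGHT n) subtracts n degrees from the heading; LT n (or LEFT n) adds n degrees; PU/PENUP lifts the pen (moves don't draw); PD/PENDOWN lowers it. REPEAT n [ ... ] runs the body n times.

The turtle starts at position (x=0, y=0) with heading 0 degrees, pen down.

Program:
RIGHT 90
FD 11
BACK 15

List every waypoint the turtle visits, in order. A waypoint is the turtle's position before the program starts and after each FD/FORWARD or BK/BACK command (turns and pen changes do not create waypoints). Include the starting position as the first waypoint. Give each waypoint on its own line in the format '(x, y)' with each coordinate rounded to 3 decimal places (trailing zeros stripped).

Answer: (0, 0)
(0, -11)
(0, 4)

Derivation:
Executing turtle program step by step:
Start: pos=(0,0), heading=0, pen down
RT 90: heading 0 -> 270
FD 11: (0,0) -> (0,-11) [heading=270, draw]
BK 15: (0,-11) -> (0,4) [heading=270, draw]
Final: pos=(0,4), heading=270, 2 segment(s) drawn
Waypoints (3 total):
(0, 0)
(0, -11)
(0, 4)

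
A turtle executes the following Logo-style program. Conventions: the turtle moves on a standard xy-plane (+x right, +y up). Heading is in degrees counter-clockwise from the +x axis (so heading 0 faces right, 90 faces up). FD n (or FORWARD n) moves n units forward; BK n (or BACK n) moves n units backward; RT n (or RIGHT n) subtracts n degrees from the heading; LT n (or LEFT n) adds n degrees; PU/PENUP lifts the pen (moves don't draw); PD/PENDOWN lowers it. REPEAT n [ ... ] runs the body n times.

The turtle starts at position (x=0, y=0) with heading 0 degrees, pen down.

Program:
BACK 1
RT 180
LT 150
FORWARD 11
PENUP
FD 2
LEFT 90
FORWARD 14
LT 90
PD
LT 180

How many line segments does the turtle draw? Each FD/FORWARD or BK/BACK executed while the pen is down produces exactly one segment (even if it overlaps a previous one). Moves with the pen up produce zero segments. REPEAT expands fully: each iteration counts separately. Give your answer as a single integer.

Executing turtle program step by step:
Start: pos=(0,0), heading=0, pen down
BK 1: (0,0) -> (-1,0) [heading=0, draw]
RT 180: heading 0 -> 180
LT 150: heading 180 -> 330
FD 11: (-1,0) -> (8.526,-5.5) [heading=330, draw]
PU: pen up
FD 2: (8.526,-5.5) -> (10.258,-6.5) [heading=330, move]
LT 90: heading 330 -> 60
FD 14: (10.258,-6.5) -> (17.258,5.624) [heading=60, move]
LT 90: heading 60 -> 150
PD: pen down
LT 180: heading 150 -> 330
Final: pos=(17.258,5.624), heading=330, 2 segment(s) drawn
Segments drawn: 2

Answer: 2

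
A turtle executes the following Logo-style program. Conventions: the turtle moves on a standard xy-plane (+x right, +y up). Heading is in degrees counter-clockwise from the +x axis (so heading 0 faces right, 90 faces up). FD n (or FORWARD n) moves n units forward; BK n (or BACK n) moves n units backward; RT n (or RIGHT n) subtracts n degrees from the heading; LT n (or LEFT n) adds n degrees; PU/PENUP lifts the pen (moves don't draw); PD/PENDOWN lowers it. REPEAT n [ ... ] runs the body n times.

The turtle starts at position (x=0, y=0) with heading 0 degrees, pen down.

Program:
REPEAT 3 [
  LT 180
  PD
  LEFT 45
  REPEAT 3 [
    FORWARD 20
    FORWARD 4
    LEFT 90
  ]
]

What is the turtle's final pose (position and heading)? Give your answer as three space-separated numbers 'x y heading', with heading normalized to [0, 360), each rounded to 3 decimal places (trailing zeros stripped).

Executing turtle program step by step:
Start: pos=(0,0), heading=0, pen down
REPEAT 3 [
  -- iteration 1/3 --
  LT 180: heading 0 -> 180
  PD: pen down
  LT 45: heading 180 -> 225
  REPEAT 3 [
    -- iteration 1/3 --
    FD 20: (0,0) -> (-14.142,-14.142) [heading=225, draw]
    FD 4: (-14.142,-14.142) -> (-16.971,-16.971) [heading=225, draw]
    LT 90: heading 225 -> 315
    -- iteration 2/3 --
    FD 20: (-16.971,-16.971) -> (-2.828,-31.113) [heading=315, draw]
    FD 4: (-2.828,-31.113) -> (0,-33.941) [heading=315, draw]
    LT 90: heading 315 -> 45
    -- iteration 3/3 --
    FD 20: (0,-33.941) -> (14.142,-19.799) [heading=45, draw]
    FD 4: (14.142,-19.799) -> (16.971,-16.971) [heading=45, draw]
    LT 90: heading 45 -> 135
  ]
  -- iteration 2/3 --
  LT 180: heading 135 -> 315
  PD: pen down
  LT 45: heading 315 -> 0
  REPEAT 3 [
    -- iteration 1/3 --
    FD 20: (16.971,-16.971) -> (36.971,-16.971) [heading=0, draw]
    FD 4: (36.971,-16.971) -> (40.971,-16.971) [heading=0, draw]
    LT 90: heading 0 -> 90
    -- iteration 2/3 --
    FD 20: (40.971,-16.971) -> (40.971,3.029) [heading=90, draw]
    FD 4: (40.971,3.029) -> (40.971,7.029) [heading=90, draw]
    LT 90: heading 90 -> 180
    -- iteration 3/3 --
    FD 20: (40.971,7.029) -> (20.971,7.029) [heading=180, draw]
    FD 4: (20.971,7.029) -> (16.971,7.029) [heading=180, draw]
    LT 90: heading 180 -> 270
  ]
  -- iteration 3/3 --
  LT 180: heading 270 -> 90
  PD: pen down
  LT 45: heading 90 -> 135
  REPEAT 3 [
    -- iteration 1/3 --
    FD 20: (16.971,7.029) -> (2.828,21.172) [heading=135, draw]
    FD 4: (2.828,21.172) -> (0,24) [heading=135, draw]
    LT 90: heading 135 -> 225
    -- iteration 2/3 --
    FD 20: (0,24) -> (-14.142,9.858) [heading=225, draw]
    FD 4: (-14.142,9.858) -> (-16.971,7.029) [heading=225, draw]
    LT 90: heading 225 -> 315
    -- iteration 3/3 --
    FD 20: (-16.971,7.029) -> (-2.828,-7.113) [heading=315, draw]
    FD 4: (-2.828,-7.113) -> (0,-9.941) [heading=315, draw]
    LT 90: heading 315 -> 45
  ]
]
Final: pos=(0,-9.941), heading=45, 18 segment(s) drawn

Answer: 0 -9.941 45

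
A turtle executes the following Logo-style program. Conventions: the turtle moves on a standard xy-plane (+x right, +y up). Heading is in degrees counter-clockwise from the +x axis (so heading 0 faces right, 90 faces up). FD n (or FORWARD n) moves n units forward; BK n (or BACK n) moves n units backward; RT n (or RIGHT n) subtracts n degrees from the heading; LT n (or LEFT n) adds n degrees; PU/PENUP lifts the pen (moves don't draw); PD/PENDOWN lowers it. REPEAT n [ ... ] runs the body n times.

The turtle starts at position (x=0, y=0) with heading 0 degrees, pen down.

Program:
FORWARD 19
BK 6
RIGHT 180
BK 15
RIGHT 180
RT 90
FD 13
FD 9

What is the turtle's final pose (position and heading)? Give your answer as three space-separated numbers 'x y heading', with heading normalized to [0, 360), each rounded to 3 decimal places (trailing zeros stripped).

Answer: 28 -22 270

Derivation:
Executing turtle program step by step:
Start: pos=(0,0), heading=0, pen down
FD 19: (0,0) -> (19,0) [heading=0, draw]
BK 6: (19,0) -> (13,0) [heading=0, draw]
RT 180: heading 0 -> 180
BK 15: (13,0) -> (28,0) [heading=180, draw]
RT 180: heading 180 -> 0
RT 90: heading 0 -> 270
FD 13: (28,0) -> (28,-13) [heading=270, draw]
FD 9: (28,-13) -> (28,-22) [heading=270, draw]
Final: pos=(28,-22), heading=270, 5 segment(s) drawn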